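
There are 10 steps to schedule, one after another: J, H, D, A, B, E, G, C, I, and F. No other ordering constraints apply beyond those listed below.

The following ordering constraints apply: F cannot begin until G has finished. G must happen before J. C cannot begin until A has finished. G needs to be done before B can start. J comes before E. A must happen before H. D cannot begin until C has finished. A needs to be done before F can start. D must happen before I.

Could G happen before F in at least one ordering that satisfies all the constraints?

Yes

G is actually forced before F by the constraints, so certainly some valid ordering has G first.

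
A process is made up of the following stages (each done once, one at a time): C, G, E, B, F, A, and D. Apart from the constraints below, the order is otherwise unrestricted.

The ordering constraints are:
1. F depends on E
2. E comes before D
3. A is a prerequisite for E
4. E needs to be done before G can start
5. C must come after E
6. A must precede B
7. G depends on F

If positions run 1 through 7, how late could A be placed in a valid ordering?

1

The stages that are forced after A, directly or by a chain of constraints, are C, G, E, B, F, D. That's 6 stages.
With 6 mandatory successors out of 7 stages total, the latest slot for A is 7−6 = 1, and it's reachable by doing all non-successors before A.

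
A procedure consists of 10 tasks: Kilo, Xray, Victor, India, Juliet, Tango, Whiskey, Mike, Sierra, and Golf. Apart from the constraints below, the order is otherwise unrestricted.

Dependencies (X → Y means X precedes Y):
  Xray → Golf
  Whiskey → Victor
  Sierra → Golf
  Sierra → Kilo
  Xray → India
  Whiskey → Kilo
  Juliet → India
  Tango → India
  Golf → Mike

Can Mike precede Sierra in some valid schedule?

The constraints give a chain Sierra → Golf → Mike, which forces Sierra before Mike.
So no valid ordering can have Mike before Sierra.

No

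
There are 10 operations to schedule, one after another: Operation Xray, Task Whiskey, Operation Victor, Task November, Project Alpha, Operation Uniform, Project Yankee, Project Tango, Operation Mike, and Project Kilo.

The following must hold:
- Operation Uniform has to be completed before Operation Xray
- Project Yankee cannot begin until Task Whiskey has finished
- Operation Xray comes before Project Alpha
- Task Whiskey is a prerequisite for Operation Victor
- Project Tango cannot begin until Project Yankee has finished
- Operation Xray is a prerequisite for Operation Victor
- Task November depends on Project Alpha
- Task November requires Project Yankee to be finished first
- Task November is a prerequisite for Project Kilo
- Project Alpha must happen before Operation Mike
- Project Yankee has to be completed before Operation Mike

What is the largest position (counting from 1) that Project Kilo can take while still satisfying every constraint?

Project Kilo has no required successors, so nothing stops it from going last (position 10).

10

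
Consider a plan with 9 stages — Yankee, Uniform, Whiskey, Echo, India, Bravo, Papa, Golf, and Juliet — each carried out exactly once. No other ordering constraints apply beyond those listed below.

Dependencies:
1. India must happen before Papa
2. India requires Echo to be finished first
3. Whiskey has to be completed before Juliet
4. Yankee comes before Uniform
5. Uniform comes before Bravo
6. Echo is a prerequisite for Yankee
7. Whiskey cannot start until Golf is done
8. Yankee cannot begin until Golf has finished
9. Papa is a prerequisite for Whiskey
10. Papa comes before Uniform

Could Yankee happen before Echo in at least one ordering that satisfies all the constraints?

There is a dependency chain Echo → Yankee, so Yankee always comes after Echo.
So no valid ordering can have Yankee before Echo.

No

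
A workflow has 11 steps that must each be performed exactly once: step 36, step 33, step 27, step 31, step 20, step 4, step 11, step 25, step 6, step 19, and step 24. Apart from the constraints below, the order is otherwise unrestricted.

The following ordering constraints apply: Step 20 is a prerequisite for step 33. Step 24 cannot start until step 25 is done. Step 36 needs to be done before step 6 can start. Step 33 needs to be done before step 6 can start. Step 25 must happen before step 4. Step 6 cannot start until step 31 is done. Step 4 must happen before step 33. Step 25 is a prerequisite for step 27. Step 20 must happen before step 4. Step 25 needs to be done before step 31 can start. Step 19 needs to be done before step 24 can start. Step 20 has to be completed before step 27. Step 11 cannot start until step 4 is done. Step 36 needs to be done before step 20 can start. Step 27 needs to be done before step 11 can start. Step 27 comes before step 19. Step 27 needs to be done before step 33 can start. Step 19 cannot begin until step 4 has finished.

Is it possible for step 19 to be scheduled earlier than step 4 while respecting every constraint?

No

There is a dependency chain step 4 → step 19, so step 19 always comes after step 4.
So no valid ordering can have step 19 before step 4.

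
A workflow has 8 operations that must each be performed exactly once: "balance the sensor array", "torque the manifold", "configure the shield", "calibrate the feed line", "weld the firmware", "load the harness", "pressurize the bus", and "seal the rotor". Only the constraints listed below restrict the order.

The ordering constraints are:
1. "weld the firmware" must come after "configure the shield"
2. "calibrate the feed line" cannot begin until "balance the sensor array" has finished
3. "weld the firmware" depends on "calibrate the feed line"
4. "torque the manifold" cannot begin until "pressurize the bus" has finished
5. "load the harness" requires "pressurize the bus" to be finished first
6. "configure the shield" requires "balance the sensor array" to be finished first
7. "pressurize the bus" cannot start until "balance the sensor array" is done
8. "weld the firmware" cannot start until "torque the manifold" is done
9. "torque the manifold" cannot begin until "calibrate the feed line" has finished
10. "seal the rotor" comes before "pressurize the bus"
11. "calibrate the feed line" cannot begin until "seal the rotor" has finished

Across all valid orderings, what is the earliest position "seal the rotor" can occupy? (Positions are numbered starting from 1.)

"seal the rotor" has no prerequisites at all, so it can go in position 1.

1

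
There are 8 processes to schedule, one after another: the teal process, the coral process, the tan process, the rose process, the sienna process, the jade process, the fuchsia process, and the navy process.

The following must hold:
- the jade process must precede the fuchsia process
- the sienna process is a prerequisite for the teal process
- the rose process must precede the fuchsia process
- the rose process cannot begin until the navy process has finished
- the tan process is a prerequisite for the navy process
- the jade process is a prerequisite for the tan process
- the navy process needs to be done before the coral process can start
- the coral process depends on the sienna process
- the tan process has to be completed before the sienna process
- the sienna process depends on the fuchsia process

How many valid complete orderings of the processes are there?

The jade process is the only process with nothing required before it, so every ordering starts there.
Systematically extending each partial ordering one process at a time and counting, there are 2 complete orderings.

2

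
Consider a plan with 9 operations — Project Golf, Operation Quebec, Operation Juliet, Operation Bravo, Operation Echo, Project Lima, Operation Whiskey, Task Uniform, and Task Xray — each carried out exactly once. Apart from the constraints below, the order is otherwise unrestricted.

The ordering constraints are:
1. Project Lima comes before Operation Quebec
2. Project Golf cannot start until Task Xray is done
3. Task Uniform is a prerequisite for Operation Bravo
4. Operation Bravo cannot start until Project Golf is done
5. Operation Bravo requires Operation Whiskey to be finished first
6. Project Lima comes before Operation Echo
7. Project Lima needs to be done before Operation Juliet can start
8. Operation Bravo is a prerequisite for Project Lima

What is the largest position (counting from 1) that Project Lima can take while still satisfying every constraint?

6

The operations that are forced after Project Lima, directly or by a chain of constraints, are Operation Quebec, Operation Juliet, Operation Echo. That's 3 operations.
With 3 mandatory successors out of 9 operations total, the latest slot for Project Lima is 9−3 = 6, and it's reachable by doing all non-successors before Project Lima.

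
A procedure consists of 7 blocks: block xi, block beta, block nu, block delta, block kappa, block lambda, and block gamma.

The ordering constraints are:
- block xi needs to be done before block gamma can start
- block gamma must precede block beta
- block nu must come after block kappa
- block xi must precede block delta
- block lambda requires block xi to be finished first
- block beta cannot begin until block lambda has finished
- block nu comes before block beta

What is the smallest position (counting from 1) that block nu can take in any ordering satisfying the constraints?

2

The only block forced before block nu (directly or transitively) is block kappa.
So at minimum 1 block comes before block nu, putting block nu no earlier than position 2. That position is achievable by scheduling exactly that predecessor first.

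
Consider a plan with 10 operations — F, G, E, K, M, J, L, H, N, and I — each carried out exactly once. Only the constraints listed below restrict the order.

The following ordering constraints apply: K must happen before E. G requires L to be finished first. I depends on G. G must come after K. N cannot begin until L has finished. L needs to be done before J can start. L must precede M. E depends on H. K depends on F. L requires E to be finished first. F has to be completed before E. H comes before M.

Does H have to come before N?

There is a constraint chain H → E → L → N.
That forces H before N in every valid schedule.

Yes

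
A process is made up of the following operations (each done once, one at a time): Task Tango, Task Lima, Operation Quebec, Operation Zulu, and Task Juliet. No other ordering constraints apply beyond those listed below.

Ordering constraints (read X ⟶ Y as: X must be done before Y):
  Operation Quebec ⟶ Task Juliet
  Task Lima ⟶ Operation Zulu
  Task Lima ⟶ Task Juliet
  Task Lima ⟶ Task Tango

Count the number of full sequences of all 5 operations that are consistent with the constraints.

18

The operations with no prerequisites are Task Lima, Operation Quebec; any of them can be placed first.
Systematically extending each partial ordering one operation at a time and counting, there are 18 complete orderings.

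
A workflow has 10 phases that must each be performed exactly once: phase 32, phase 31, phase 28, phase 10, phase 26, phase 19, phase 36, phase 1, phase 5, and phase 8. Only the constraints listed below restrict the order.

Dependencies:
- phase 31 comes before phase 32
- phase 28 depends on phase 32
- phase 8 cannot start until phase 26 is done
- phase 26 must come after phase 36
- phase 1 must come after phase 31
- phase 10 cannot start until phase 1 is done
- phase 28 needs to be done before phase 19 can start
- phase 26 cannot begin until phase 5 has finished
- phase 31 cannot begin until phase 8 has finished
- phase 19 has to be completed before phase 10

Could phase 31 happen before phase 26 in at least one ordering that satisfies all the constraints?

The constraints give a chain phase 26 → phase 8 → phase 31, which forces phase 26 before phase 31.
Hence phase 31 can never be scheduled before phase 26.

No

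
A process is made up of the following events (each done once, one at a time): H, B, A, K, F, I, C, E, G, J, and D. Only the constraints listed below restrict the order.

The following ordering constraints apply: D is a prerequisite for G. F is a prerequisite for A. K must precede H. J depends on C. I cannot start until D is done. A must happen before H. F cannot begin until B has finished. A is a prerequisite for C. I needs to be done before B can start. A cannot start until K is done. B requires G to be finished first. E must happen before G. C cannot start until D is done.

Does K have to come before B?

No

Nothing in the constraints links K and B; they are unordered relative to each other.
There exist valid orderings with B before K, so K is not required to come first.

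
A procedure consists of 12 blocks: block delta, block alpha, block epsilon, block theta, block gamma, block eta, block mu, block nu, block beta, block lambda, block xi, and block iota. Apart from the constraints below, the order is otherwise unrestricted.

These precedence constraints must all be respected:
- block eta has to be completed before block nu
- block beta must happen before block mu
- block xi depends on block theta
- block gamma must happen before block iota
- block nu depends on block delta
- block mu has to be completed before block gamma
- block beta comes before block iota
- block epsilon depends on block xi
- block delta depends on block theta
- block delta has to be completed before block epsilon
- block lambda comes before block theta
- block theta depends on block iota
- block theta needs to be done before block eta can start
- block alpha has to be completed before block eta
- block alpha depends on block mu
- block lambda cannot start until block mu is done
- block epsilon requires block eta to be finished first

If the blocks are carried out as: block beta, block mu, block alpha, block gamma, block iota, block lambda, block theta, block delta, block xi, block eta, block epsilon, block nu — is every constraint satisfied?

Yes

Every stated constraint is respected: block alpha sits at position 3, ahead of block eta at position 10, and each of the other listed pairs likewise has the predecessor earlier in the sequence.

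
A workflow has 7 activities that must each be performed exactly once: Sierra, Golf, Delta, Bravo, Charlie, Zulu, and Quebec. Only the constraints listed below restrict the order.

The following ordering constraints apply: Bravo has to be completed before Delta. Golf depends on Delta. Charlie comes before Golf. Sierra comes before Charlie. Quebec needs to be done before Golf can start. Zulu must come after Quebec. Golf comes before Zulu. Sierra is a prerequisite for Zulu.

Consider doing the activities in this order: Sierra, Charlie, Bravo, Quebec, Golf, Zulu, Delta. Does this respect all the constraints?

No

Here Delta comes after Golf.
But one of the constraints requires Delta before Golf, so this ordering violates it.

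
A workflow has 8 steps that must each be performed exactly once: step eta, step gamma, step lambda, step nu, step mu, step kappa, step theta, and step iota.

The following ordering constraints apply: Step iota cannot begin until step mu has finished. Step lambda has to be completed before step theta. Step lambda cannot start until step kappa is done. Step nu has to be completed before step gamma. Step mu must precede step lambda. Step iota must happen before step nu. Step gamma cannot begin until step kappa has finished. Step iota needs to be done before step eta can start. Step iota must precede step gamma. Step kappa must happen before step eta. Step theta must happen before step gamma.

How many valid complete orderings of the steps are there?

71

2 steps have no prerequisites (step mu, step kappa), so any of them could come first.
Systematically extending each partial ordering one step at a time and counting, there are 71 complete orderings.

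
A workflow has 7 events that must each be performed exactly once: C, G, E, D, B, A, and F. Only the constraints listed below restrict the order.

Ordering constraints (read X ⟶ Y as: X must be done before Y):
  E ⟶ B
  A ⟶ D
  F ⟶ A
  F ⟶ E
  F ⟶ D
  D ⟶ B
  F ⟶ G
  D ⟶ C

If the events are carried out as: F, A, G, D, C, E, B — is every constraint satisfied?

Yes

Every stated constraint is respected: F sits at position 1, ahead of E at position 6, and each of the other listed pairs likewise has the predecessor earlier in the sequence.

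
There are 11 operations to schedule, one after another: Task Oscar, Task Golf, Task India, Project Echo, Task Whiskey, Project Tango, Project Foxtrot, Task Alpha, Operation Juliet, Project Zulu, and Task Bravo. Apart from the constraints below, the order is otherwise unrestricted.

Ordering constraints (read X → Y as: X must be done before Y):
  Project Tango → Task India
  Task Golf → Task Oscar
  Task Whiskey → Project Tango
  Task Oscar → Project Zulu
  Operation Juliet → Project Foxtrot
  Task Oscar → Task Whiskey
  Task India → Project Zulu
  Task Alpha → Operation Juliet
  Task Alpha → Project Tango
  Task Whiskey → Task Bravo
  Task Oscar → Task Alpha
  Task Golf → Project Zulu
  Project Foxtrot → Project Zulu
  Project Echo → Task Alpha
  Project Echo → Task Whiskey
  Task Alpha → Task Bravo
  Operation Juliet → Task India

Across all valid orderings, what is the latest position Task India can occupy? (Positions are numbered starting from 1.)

The only operation forced after Task India (directly or by a chain) is Project Zulu.
With 1 mandatory successor out of 11 operations total, the latest slot for Task India is 11−1 = 10, and it's reachable by doing all non-successors before Task India.

10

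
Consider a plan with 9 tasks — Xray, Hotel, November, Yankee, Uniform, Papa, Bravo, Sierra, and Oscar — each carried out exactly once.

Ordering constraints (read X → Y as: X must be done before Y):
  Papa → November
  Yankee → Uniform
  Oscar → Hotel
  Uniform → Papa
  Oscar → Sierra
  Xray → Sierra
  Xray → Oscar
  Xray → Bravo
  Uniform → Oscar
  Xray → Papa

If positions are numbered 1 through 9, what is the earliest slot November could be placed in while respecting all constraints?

5

The tasks that are forced before November, directly or transitively, are Xray, Yankee, Uniform, Papa. That's 4 tasks.
With 4 mandatory predecessors, the earliest November can sit is position 4+1 = 5, and placing just those 4 first achieves it.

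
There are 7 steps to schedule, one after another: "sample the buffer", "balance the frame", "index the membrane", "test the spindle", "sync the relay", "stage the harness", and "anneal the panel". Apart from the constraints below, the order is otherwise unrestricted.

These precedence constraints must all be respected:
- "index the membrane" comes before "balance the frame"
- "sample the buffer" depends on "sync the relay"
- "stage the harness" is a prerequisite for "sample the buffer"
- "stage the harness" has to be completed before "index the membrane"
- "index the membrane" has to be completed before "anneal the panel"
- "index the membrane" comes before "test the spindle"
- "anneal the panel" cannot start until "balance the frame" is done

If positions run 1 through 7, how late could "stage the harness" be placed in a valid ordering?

The steps that are forced after "stage the harness", directly or by a chain of constraints, are "sample the buffer", "balance the frame", "index the membrane", "test the spindle", "anneal the panel". That's 5 steps.
With 5 mandatory successors out of 7 steps total, the latest slot for "stage the harness" is 7−5 = 2, and it's reachable by doing all non-successors before "stage the harness".

2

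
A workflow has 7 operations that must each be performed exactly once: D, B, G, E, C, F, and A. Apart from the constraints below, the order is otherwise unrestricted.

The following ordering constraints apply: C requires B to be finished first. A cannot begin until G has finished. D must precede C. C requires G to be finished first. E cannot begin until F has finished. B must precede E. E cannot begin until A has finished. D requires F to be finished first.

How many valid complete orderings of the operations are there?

84

The operations with no prerequisites are B, G, F; any of them can be placed first.
Enumerating by repeatedly choosing an available operation (one whose prerequisites are all placed) gives 84 distinct complete orderings.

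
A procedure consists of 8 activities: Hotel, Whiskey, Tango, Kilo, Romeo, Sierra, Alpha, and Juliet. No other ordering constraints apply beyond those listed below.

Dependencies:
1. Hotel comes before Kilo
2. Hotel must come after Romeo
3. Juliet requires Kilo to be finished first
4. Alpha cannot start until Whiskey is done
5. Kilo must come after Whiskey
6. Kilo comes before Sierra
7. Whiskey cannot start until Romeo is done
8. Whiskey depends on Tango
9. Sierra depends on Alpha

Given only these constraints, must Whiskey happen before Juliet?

There is a constraint chain Whiskey → Kilo → Juliet.
So Whiskey must precede Juliet in any valid ordering.

Yes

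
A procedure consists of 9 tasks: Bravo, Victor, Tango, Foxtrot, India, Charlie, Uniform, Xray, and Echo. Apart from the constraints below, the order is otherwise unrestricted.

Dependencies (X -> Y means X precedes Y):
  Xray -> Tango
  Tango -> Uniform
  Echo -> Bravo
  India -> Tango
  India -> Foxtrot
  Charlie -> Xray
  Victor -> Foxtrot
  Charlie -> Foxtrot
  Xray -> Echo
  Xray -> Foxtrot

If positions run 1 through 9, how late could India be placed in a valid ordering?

6

Following every chain forward from India, the tasks that must come later are Tango, Foxtrot, Uniform — 3 of them.
With 3 mandatory successors out of 9 tasks total, the latest slot for India is 9−3 = 6, and it's reachable by doing all non-successors before India.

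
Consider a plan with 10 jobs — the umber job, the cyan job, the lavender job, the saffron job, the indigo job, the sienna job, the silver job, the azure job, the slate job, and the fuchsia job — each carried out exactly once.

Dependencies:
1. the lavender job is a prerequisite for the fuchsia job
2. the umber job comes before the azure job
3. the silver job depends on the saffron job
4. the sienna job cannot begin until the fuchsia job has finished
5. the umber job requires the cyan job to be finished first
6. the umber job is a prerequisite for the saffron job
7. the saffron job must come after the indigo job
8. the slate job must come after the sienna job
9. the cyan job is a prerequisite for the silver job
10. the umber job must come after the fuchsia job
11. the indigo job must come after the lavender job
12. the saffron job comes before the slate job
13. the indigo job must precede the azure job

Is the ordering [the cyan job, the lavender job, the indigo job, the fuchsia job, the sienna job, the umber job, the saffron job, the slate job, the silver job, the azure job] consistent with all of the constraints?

Going through the constraints one by one, each required predecessor appears earlier in the sequence than its dependent — e.g. the cyan job (position 1) is before the silver job (position 9), as required.

Yes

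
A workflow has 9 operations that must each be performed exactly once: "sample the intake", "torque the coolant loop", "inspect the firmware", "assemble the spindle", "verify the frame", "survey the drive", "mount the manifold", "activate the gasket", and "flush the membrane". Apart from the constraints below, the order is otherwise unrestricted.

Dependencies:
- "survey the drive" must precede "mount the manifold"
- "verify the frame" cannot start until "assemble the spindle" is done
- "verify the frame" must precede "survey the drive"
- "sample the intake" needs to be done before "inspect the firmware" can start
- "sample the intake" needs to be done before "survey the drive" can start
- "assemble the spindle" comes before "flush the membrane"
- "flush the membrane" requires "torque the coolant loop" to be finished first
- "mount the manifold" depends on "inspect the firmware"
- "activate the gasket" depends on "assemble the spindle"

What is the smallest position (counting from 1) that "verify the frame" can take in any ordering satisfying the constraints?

2

The only operation forced before "verify the frame" (directly or transitively) is "assemble the spindle".
With 1 mandatory predecessor, the earliest "verify the frame" can sit is position 1+1 = 2, and placing just that one first achieves it.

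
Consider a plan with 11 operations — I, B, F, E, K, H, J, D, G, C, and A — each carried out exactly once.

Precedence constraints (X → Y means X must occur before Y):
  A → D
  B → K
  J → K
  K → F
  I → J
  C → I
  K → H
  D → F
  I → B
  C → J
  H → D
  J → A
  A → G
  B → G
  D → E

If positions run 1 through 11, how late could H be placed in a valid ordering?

Following every chain forward from H, the operations that must come later are F, E, D — 3 of them.
So at least 3 operations follow H, putting H no later than position 8. That position is achievable by scheduling everything else first.

8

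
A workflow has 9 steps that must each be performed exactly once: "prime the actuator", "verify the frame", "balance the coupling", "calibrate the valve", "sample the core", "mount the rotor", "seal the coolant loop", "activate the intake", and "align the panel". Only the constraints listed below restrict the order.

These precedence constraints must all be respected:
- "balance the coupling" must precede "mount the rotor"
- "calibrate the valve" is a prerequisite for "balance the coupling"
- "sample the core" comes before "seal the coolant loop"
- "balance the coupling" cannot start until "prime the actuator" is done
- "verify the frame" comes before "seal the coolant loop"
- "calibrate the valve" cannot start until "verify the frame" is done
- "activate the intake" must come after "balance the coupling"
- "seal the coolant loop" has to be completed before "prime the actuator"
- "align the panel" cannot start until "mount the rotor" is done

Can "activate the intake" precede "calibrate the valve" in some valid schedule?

No

The constraints give a chain "calibrate the valve" → "balance the coupling" → "activate the intake", which forces "calibrate the valve" before "activate the intake".
Hence "activate the intake" can never be scheduled before "calibrate the valve".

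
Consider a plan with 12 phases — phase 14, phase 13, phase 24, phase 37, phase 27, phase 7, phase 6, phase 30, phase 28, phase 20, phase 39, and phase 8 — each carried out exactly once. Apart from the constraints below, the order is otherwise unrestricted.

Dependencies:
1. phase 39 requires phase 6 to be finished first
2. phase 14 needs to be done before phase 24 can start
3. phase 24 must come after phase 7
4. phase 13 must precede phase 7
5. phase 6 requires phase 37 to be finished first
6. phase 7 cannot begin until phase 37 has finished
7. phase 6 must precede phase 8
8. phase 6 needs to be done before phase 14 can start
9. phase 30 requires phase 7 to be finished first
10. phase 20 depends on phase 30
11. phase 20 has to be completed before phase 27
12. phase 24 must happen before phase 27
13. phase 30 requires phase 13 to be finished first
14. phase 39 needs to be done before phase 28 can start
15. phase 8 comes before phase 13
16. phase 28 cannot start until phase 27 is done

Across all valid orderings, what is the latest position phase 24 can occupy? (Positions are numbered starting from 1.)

Following every chain forward from phase 24, the phases that must come later are phase 27, phase 28 — 2 of them.
With 2 mandatory successors out of 12 phases total, the latest slot for phase 24 is 12−2 = 10, and it's reachable by doing all non-successors before phase 24.

10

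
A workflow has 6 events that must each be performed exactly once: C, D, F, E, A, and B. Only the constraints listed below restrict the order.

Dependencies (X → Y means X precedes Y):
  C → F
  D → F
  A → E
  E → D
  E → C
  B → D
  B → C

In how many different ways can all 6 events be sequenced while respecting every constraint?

2 events have no prerequisites (A, B), so any of them could come first.
Counting all ways to extend the partial order to a total order gives 6.

6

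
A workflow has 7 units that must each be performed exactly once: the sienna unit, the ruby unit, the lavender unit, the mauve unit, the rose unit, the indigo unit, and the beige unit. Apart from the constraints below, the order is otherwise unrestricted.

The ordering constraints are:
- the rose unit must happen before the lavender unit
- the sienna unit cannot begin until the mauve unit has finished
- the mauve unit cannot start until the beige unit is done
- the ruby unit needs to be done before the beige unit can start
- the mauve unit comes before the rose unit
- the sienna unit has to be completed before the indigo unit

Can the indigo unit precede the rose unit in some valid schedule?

Yes

No chain of constraints runs from the rose unit to the indigo unit, so the rose unit is not required to come first.
So a valid ordering placing the indigo unit earlier than the rose unit exists.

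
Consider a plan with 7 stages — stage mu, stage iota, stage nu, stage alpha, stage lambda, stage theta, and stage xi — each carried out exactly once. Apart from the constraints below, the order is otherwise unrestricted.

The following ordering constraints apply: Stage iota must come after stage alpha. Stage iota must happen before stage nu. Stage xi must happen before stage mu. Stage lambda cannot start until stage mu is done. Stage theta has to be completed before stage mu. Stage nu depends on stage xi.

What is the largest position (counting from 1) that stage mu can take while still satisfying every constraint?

6

Following the constraints forward from stage mu, its only required successor is stage lambda.
So at least 1 stage follows stage mu, putting stage mu no later than position 6. That position is achievable by scheduling everything else first.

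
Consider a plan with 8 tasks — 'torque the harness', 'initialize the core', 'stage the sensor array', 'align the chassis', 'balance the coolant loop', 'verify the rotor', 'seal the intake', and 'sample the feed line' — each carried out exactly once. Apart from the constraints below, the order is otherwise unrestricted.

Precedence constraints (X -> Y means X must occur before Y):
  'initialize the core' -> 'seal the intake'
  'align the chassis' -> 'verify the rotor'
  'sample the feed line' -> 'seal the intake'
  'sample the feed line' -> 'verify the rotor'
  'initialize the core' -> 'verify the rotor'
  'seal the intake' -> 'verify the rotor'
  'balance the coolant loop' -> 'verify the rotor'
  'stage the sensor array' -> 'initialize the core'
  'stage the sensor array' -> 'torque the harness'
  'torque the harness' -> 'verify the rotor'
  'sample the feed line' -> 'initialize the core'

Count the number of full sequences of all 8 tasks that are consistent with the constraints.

4 tasks have no prerequisites ('stage the sensor array', 'align the chassis', 'balance the coolant loop', 'sample the feed line'), so any of them could come first.
Systematically extending each partial ordering one task at a time and counting, there are 294 complete orderings.

294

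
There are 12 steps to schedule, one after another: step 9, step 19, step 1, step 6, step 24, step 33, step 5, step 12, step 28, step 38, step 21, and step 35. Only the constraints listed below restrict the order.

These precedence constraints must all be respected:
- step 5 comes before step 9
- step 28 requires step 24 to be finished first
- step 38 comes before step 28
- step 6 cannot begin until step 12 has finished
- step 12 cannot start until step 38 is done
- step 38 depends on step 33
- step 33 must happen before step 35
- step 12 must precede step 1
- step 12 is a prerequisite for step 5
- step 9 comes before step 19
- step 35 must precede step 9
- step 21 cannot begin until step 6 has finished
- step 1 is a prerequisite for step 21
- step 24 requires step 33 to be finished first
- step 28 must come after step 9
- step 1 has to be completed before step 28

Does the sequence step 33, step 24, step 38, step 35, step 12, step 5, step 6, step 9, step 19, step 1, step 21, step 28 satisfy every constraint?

Yes

Every stated constraint is respected: step 24 sits at position 2, ahead of step 28 at position 12, and each of the other listed pairs likewise has the predecessor earlier in the sequence.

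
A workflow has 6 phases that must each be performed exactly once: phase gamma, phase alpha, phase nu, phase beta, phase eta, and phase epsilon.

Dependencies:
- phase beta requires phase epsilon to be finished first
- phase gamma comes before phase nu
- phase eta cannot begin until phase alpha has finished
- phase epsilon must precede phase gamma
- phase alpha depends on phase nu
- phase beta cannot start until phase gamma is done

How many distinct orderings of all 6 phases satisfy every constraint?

4

Only phase epsilon has no prerequisites, so it must go first.
Systematically extending each partial ordering one phase at a time and counting, there are 4 complete orderings.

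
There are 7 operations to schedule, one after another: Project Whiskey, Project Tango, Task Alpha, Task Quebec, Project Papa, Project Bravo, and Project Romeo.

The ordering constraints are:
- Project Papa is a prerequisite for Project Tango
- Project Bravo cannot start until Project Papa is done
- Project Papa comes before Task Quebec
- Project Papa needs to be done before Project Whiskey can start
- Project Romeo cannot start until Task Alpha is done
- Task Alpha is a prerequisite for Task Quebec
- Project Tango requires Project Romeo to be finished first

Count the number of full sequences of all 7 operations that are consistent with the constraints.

174

The operations with no prerequisites are Task Alpha, Project Papa; any of them can be placed first.
Enumerating by repeatedly choosing an available operation (one whose prerequisites are all placed) gives 174 distinct complete orderings.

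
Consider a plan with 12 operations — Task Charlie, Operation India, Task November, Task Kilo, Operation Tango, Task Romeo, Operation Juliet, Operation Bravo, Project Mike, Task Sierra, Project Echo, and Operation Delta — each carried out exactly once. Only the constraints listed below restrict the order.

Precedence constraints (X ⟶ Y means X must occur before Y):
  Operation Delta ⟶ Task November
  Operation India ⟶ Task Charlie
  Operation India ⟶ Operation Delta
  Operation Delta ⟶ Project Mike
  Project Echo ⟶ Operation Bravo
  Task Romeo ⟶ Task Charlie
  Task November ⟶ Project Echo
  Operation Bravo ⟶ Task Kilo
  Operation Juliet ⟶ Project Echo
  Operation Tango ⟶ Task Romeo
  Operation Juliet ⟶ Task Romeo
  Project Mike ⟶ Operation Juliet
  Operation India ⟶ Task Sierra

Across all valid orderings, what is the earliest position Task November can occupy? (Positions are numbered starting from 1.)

Working backwards through the constraints from Task November, its full set of required predecessors is Operation India, Operation Delta — 2 of them.
With 2 mandatory predecessors, the earliest Task November can sit is position 2+1 = 3, and placing just those 2 first achieves it.

3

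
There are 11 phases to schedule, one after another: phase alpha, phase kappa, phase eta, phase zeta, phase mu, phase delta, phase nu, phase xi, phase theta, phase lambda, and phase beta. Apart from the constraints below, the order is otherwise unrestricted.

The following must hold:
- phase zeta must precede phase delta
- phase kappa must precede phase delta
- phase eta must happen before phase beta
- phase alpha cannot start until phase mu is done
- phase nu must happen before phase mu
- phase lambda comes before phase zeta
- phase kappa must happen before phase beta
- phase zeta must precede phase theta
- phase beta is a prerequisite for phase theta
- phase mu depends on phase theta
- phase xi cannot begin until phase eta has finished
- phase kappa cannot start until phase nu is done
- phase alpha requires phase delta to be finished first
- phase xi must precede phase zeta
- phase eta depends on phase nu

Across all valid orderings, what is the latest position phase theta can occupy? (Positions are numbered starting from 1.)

Following every chain forward from phase theta, the phases that must come later are phase alpha, phase mu — 2 of them.
With 2 mandatory successors out of 11 phases total, the latest slot for phase theta is 11−2 = 9, and it's reachable by doing all non-successors before phase theta.

9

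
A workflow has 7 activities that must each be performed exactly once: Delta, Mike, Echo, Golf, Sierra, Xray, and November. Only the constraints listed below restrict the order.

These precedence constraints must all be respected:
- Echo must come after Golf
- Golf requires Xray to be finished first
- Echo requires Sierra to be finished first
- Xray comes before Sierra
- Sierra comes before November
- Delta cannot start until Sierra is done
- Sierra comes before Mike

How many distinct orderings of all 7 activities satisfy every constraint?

84

Only Xray has no prerequisites, so it must go first.
Systematically extending each partial ordering one activity at a time and counting, there are 84 complete orderings.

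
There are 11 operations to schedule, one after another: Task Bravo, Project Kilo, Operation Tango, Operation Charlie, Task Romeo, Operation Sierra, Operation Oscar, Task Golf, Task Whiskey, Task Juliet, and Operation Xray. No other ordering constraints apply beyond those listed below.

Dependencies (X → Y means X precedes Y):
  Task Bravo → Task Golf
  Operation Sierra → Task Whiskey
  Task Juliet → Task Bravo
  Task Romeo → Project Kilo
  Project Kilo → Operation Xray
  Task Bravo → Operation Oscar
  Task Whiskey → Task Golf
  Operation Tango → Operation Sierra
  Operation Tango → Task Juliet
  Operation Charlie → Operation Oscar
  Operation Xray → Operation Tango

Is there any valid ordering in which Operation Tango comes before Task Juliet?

Yes

Every valid ordering already has Operation Tango before Task Juliet (the constraints require it), so in particular at least one does.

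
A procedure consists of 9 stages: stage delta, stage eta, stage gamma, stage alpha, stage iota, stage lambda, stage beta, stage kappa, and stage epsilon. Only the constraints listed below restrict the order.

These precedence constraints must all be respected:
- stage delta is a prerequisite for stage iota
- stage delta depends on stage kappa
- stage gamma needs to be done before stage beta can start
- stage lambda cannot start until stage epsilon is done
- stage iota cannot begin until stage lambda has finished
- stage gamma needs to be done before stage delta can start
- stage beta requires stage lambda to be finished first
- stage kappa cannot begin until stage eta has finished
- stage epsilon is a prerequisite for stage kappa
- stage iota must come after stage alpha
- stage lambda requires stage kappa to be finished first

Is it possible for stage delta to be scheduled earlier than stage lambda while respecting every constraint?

No chain of constraints runs from stage lambda to stage delta, so stage lambda is not required to come first.
That means at least one valid schedule has stage delta before stage lambda.

Yes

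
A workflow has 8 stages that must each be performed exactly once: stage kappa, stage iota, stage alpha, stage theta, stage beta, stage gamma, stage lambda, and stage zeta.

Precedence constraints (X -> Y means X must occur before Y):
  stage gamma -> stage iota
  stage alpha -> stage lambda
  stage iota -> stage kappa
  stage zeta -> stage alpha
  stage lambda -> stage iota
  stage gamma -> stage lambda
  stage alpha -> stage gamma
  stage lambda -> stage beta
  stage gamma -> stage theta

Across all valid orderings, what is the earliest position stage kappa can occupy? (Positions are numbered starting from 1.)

Working backwards through the constraints from stage kappa, its full set of required predecessors is stage iota, stage alpha, stage gamma, stage lambda, stage zeta — 5 of them.
With 5 mandatory predecessors, the earliest stage kappa can sit is position 5+1 = 6, and placing just those 5 first achieves it.

6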